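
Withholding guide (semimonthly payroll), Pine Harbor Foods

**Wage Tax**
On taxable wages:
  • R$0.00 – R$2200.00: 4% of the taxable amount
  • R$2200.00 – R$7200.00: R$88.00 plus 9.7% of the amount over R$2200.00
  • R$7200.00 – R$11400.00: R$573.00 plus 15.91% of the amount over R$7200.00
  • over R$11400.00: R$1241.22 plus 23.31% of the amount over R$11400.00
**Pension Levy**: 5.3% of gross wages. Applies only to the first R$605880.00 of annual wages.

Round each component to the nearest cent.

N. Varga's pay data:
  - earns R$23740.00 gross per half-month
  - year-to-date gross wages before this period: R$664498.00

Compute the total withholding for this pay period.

Wage Tax: taxable = R$23740.00
  R$1241.22 + 23.31% × (R$23740.00 − R$11400.00) = R$1241.22 + 23.31% × R$12340.00 = R$4117.67
Pension Levy: YTD R$664498.00 ≥ cap R$605880.00 → R$0.00
Total: R$4117.67 + R$0.00 = R$4117.67

R$4117.67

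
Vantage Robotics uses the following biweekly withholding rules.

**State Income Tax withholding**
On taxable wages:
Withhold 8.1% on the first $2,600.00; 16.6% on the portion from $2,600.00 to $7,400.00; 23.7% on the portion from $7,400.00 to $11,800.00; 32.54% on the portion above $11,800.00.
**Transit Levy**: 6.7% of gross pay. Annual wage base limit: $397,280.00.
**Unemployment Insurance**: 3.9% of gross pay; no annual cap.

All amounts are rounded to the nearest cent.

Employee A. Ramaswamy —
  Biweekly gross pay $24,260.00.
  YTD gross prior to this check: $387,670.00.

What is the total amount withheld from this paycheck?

State Income Tax: taxable = $24,260.00
  $2,050.20 + 32.54% × ($24,260.00 − $11,800.00) = $2,050.20 + 32.54% × $12,460.00 = $6,104.68
Transit Levy: cap $397,280.00 − YTD $387,670.00 = $9,610.00 subject; 6.7% × $9,610.00 = $643.87
Unemployment Insurance: 3.9% × $24,260.00 = $946.14
Total: $6,104.68 + $643.87 + $946.14 = $7,694.69

$7,694.69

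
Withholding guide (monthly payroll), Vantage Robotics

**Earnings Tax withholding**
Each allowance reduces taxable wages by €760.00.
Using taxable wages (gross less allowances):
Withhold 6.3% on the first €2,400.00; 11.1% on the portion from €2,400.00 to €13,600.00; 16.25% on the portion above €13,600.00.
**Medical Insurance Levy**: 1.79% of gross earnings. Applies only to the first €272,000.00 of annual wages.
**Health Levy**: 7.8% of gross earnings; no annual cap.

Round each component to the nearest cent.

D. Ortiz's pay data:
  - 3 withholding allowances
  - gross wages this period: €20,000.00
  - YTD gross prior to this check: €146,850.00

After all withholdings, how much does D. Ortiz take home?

Earnings Tax: taxable = €20,000.00 − 3×€760.00 = €17,720.00
  €1,394.40 + 16.25% × (€17,720.00 − €13,600.00) = €1,394.40 + 16.25% × €4,120.00 = €2,063.90
Medical Insurance Levy: 1.79% × €20,000.00 = €358.00
Health Levy: 7.8% × €20,000.00 = €1,560.00
Total withheld: €2,063.90 + €358.00 + €1,560.00 = €3,981.90
Net pay: €20,000.00 − €3,981.90 = €16,018.10

€16,018.10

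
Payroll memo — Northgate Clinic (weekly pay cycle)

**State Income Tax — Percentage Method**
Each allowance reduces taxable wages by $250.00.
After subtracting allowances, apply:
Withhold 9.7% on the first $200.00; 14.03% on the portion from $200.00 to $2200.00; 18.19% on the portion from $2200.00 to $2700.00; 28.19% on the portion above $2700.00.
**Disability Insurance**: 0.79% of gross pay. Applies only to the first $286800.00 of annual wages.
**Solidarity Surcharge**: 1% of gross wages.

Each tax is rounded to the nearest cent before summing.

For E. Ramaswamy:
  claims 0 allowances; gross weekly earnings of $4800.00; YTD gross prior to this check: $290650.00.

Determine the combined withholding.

$1030.94

State Income Tax: taxable = $4800.00
  $390.95 + 28.19% × ($4800.00 − $2700.00) = $390.95 + 28.19% × $2100.00 = $982.94
Disability Insurance: YTD $290650.00 ≥ cap $286800.00 → $0.00
Solidarity Surcharge: 1% × $4800.00 = $48.00
Total: $982.94 + $0.00 + $48.00 = $1030.94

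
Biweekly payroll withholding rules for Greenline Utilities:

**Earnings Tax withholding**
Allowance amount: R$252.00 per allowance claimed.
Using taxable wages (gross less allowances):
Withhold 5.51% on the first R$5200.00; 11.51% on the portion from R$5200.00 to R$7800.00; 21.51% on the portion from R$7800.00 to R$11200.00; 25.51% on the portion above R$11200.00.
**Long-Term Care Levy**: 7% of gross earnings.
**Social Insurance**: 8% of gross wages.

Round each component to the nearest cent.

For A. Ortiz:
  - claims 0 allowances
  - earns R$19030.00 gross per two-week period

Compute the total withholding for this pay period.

Earnings Tax: taxable = R$19030.00
  R$1317.12 + 25.51% × (R$19030.00 − R$11200.00) = R$1317.12 + 25.51% × R$7830.00 = R$3314.55
Long-Term Care Levy: 7% × R$19030.00 = R$1332.10
Social Insurance: 8% × R$19030.00 = R$1522.40
Total: R$3314.55 + R$1332.10 + R$1522.40 = R$6169.05

R$6169.05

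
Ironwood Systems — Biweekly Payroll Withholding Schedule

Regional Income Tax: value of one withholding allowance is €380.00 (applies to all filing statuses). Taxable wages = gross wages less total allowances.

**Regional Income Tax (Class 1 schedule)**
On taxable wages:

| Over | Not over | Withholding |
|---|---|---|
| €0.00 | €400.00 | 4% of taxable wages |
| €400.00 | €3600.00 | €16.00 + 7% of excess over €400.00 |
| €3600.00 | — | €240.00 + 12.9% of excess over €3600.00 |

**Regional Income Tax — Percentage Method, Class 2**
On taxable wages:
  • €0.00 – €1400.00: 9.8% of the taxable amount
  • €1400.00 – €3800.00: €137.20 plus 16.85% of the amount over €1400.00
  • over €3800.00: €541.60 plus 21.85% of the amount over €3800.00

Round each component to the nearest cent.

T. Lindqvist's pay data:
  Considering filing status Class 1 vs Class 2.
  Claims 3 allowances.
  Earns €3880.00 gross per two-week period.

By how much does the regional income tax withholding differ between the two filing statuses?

€183.19

Regional Income Tax (Class 1): taxable = €3880.00 − 3×€380.00 = €2740.00
  €16.00 + 7% × (€2740.00 − €400.00) = €16.00 + 7% × €2340.00 = €179.80
Regional Income Tax (Class 2): taxable = €3880.00 − 3×€380.00 = €2740.00
  €137.20 + 16.85% × (€2740.00 − €1400.00) = €137.20 + 16.85% × €1340.00 = €362.99
Difference: |€179.80 − €362.99| = €183.19 (higher under Class 2)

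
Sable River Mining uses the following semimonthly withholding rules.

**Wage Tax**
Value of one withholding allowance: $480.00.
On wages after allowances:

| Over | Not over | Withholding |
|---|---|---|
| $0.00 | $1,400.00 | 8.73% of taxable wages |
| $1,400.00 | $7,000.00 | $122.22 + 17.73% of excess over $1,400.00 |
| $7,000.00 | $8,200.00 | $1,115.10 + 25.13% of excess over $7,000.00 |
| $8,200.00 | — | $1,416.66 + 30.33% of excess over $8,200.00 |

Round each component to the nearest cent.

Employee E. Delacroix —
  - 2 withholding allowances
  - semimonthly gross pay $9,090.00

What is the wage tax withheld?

Wage Tax: taxable = $9,090.00 − 2×$480.00 = $8,130.00
  $1,115.10 + 25.13% × ($8,130.00 − $7,000.00) = $1,115.10 + 25.13% × $1,130.00 = $1,399.07

$1,399.07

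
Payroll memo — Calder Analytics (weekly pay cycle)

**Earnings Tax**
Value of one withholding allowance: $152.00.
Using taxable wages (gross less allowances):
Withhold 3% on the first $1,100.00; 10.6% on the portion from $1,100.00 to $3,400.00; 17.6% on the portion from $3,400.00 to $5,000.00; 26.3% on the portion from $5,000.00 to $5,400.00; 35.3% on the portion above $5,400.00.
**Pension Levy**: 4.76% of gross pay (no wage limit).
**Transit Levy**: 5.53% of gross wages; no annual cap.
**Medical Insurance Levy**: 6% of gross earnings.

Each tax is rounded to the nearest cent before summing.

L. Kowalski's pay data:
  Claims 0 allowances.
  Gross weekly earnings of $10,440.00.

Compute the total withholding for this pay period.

$4,143.39

Earnings Tax: taxable = $10,440.00
  $663.60 + 35.3% × ($10,440.00 − $5,400.00) = $663.60 + 35.3% × $5,040.00 = $2,442.72
Pension Levy: 4.76% × $10,440.00 = $496.94
Transit Levy: 5.53% × $10,440.00 = $577.33
Medical Insurance Levy: 6% × $10,440.00 = $626.40
Total: $2,442.72 + $496.94 + $577.33 + $626.40 = $4,143.39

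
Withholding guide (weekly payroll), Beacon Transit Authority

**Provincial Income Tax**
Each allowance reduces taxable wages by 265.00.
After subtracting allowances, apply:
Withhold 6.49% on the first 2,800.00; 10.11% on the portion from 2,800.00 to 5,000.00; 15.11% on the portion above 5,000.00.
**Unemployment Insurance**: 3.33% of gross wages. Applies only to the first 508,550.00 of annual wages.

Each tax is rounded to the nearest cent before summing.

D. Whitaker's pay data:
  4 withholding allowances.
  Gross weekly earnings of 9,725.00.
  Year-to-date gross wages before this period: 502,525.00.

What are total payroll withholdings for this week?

1,158.55

Provincial Income Tax: taxable = 9,725.00 − 4×265.00 = 8,665.00
  404.14 + 15.11% × (8,665.00 − 5,000.00) = 404.14 + 15.11% × 3,665.00 = 957.92
Unemployment Insurance: cap 508,550.00 − YTD 502,525.00 = 6,025.00 subject; 3.33% × 6,025.00 = 200.63
Total: 957.92 + 200.63 = 1,158.55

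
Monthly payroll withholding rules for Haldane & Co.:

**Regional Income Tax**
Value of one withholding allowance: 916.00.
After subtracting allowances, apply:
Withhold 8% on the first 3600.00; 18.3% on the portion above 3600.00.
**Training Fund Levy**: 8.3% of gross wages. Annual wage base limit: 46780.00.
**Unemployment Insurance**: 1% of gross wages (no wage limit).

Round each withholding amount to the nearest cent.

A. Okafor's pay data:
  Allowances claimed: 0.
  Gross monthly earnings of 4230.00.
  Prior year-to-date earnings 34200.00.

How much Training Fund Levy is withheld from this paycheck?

351.09

Training Fund Levy: 8.3% × 4230.00 = 351.09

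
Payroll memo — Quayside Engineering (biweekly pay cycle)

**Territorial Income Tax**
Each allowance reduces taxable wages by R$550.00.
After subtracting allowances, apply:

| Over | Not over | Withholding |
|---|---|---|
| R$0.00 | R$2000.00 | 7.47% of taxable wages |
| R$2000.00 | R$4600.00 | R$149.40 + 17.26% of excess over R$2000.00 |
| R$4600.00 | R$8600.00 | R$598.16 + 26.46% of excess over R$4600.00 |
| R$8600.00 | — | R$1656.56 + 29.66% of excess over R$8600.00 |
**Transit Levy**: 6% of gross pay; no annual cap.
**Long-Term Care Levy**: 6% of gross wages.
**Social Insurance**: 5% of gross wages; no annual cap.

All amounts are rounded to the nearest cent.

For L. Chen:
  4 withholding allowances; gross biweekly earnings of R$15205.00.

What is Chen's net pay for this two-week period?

Territorial Income Tax: taxable = R$15205.00 − 4×R$550.00 = R$13005.00
  R$1656.56 + 29.66% × (R$13005.00 − R$8600.00) = R$1656.56 + 29.66% × R$4405.00 = R$2963.08
Transit Levy: 6% × R$15205.00 = R$912.30
Long-Term Care Levy: 6% × R$15205.00 = R$912.30
Social Insurance: 5% × R$15205.00 = R$760.25
Total withheld: R$2963.08 + R$912.30 + R$912.30 + R$760.25 = R$5547.93
Net pay: R$15205.00 − R$5547.93 = R$9657.07

R$9657.07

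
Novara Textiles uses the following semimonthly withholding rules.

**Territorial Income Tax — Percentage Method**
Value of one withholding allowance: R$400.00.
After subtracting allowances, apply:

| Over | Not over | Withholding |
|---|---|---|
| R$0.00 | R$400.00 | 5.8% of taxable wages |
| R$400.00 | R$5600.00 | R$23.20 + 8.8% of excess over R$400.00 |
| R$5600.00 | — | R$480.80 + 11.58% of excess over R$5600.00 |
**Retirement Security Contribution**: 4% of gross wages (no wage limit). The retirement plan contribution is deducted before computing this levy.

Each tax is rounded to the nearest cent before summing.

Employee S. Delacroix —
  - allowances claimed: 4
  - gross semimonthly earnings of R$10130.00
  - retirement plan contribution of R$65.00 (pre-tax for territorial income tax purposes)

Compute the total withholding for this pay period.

Territorial Income Tax: taxable = R$10130.00 − R$65.00 − 4×R$400.00 = R$8465.00
  R$480.80 + 11.58% × (R$8465.00 − R$5600.00) = R$480.80 + 11.58% × R$2865.00 = R$812.57
Retirement Security Contribution: 4% × R$10065.00 = R$402.60
Total: R$812.57 + R$402.60 = R$1215.17

R$1215.17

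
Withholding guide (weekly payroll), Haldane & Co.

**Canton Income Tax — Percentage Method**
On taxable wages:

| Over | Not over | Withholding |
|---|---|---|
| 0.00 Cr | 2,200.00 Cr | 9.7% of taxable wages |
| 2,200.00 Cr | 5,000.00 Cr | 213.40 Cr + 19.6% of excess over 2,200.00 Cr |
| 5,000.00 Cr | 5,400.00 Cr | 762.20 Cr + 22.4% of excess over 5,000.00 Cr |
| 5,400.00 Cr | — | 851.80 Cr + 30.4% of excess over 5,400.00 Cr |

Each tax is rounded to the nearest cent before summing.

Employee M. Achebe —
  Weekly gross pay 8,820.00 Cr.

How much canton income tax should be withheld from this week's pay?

1,891.48 Cr

Canton Income Tax: taxable = 8,820.00 Cr
  851.80 Cr + 30.4% × (8,820.00 Cr − 5,400.00 Cr) = 851.80 Cr + 30.4% × 3,420.00 Cr = 1,891.48 Cr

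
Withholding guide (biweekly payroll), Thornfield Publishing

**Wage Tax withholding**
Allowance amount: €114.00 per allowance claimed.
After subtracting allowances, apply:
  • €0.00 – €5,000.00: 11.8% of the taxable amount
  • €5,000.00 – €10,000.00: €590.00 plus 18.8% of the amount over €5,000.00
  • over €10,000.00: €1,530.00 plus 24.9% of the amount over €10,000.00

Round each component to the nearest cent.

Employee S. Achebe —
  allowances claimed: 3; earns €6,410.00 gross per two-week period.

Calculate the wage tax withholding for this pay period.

Wage Tax: taxable = €6,410.00 − 3×€114.00 = €6,068.00
  €590.00 + 18.8% × (€6,068.00 − €5,000.00) = €590.00 + 18.8% × €1,068.00 = €790.78

€790.78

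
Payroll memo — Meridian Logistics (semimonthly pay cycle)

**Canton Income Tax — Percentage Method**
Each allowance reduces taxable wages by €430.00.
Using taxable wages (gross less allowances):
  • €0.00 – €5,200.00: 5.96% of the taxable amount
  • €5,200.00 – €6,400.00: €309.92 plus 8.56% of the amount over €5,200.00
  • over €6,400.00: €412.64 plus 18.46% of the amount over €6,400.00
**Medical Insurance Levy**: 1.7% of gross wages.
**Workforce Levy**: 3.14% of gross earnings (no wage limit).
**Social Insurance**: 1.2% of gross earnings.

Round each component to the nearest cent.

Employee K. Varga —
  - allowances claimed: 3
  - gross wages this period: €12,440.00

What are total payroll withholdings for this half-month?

Canton Income Tax: taxable = €12,440.00 − 3×€430.00 = €11,150.00
  €412.64 + 18.46% × (€11,150.00 − €6,400.00) = €412.64 + 18.46% × €4,750.00 = €1,289.49
Medical Insurance Levy: 1.7% × €12,440.00 = €211.48
Workforce Levy: 3.14% × €12,440.00 = €390.62
Social Insurance: 1.2% × €12,440.00 = €149.28
Total: €1,289.49 + €211.48 + €390.62 + €149.28 = €2,040.87

€2,040.87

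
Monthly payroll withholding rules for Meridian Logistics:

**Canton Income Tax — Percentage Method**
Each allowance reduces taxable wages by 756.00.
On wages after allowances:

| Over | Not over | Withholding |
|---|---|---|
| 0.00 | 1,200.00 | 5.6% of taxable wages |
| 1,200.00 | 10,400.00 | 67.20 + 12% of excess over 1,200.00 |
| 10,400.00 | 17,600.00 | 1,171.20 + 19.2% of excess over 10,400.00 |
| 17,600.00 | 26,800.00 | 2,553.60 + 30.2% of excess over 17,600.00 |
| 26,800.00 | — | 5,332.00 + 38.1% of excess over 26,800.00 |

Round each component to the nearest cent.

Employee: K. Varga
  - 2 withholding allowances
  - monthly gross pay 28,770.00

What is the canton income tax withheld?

Canton Income Tax: taxable = 28,770.00 − 2×756.00 = 27,258.00
  5,332.00 + 38.1% × (27,258.00 − 26,800.00) = 5,332.00 + 38.1% × 458.00 = 5,506.50

5,506.50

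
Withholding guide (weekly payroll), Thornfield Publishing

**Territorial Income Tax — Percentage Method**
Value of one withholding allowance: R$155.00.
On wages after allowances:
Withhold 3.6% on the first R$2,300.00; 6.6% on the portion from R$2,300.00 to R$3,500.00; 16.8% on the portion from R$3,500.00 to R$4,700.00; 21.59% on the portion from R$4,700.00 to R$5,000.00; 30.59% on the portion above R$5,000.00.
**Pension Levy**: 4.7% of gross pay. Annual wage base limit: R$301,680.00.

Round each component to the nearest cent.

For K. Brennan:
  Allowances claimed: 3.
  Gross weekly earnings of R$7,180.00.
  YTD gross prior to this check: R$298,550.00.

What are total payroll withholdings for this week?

R$1,100.10

Territorial Income Tax: taxable = R$7,180.00 − 3×R$155.00 = R$6,715.00
  R$428.37 + 30.59% × (R$6,715.00 − R$5,000.00) = R$428.37 + 30.59% × R$1,715.00 = R$952.99
Pension Levy: cap R$301,680.00 − YTD R$298,550.00 = R$3,130.00 subject; 4.7% × R$3,130.00 = R$147.11
Total: R$952.99 + R$147.11 = R$1,100.10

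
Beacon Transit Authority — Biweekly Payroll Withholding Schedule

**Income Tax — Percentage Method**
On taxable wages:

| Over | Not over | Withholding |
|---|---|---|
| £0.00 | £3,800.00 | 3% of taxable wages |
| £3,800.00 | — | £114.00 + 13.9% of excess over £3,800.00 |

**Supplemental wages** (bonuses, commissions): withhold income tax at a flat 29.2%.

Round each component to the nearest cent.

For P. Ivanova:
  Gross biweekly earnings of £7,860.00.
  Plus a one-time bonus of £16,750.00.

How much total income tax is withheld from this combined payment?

£5,569.34

Income Tax: taxable = £7,860.00
  £114.00 + 13.9% × (£7,860.00 − £3,800.00) = £114.00 + 13.9% × £4,060.00 = £678.34
Supplemental (29.2% flat on bonus): 29.2% × £16,750.00 = £4,891.00
Total income tax: £678.34 + £4,891.00 = £5,569.34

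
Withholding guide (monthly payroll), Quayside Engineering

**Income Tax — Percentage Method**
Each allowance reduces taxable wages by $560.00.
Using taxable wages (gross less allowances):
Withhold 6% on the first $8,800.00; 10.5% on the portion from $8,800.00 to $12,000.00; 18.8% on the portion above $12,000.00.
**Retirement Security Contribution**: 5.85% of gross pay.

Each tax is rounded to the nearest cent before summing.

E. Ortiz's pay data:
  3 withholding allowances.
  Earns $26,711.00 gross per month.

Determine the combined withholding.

Income Tax: taxable = $26,711.00 − 3×$560.00 = $25,031.00
  $864.00 + 18.8% × ($25,031.00 − $12,000.00) = $864.00 + 18.8% × $13,031.00 = $3,313.83
Retirement Security Contribution: 5.85% × $26,711.00 = $1,562.59
Total: $3,313.83 + $1,562.59 = $4,876.42

$4,876.42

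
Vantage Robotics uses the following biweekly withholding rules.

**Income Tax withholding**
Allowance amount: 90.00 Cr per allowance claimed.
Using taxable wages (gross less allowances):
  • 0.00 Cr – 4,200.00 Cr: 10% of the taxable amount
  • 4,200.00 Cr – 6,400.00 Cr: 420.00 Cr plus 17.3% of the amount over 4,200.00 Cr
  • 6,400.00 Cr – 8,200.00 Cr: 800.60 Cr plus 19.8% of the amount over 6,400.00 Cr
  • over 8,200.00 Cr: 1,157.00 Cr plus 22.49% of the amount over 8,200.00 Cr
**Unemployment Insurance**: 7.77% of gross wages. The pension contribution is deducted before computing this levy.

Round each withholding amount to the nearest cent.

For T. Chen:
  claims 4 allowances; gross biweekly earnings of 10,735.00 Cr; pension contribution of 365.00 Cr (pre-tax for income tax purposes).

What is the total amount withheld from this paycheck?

2,369.82 Cr

Income Tax: taxable = 10,735.00 Cr − 365.00 Cr − 4×90.00 Cr = 10,010.00 Cr
  1,157.00 Cr + 22.49% × (10,010.00 Cr − 8,200.00 Cr) = 1,157.00 Cr + 22.49% × 1,810.00 Cr = 1,564.07 Cr
Unemployment Insurance: 7.77% × 10,370.00 Cr = 805.75 Cr
Total: 1,564.07 Cr + 805.75 Cr = 2,369.82 Cr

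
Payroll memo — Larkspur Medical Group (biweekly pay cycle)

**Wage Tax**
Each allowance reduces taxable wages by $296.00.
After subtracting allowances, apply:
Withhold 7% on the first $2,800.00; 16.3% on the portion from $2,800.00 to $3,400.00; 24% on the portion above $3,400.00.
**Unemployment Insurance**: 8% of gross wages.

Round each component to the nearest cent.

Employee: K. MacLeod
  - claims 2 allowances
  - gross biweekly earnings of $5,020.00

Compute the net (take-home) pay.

$4,077.88

Wage Tax: taxable = $5,020.00 − 2×$296.00 = $4,428.00
  $293.80 + 24% × ($4,428.00 − $3,400.00) = $293.80 + 24% × $1,028.00 = $540.52
Unemployment Insurance: 8% × $5,020.00 = $401.60
Total withheld: $540.52 + $401.60 = $942.12
Net pay: $5,020.00 − $942.12 = $4,077.88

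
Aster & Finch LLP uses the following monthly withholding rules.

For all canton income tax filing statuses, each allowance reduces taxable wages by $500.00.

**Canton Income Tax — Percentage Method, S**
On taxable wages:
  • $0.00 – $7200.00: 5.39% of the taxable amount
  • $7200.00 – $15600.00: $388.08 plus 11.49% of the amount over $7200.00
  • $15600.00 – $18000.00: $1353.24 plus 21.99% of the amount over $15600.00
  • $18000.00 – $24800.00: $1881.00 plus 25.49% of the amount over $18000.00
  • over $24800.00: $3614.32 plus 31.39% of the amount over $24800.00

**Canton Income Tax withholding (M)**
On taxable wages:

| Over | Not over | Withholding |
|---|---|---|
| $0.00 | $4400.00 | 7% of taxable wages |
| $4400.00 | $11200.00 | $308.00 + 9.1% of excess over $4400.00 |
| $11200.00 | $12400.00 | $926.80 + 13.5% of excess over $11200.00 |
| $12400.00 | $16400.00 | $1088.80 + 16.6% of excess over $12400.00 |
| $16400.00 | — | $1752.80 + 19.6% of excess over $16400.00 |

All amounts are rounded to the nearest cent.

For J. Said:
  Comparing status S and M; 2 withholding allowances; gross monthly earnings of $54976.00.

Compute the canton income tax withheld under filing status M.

$9117.70

Canton Income Tax (M): taxable = $54976.00 − 2×$500.00 = $53976.00
  $1752.80 + 19.6% × ($53976.00 − $16400.00) = $1752.80 + 19.6% × $37576.00 = $9117.70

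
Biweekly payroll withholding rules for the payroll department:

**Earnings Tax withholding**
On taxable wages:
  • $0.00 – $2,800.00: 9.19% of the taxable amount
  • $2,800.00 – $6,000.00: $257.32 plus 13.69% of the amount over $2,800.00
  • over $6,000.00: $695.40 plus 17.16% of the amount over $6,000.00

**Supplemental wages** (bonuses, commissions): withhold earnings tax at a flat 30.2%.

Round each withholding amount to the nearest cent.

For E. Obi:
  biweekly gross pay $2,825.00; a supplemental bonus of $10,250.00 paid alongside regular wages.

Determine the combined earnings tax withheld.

Earnings Tax: taxable = $2,825.00
  $257.32 + 13.69% × ($2,825.00 − $2,800.00) = $257.32 + 13.69% × $25.00 = $260.74
Supplemental (30.2% flat on bonus): 30.2% × $10,250.00 = $3,095.50
Total earnings tax: $260.74 + $3,095.50 = $3,356.24

$3,356.24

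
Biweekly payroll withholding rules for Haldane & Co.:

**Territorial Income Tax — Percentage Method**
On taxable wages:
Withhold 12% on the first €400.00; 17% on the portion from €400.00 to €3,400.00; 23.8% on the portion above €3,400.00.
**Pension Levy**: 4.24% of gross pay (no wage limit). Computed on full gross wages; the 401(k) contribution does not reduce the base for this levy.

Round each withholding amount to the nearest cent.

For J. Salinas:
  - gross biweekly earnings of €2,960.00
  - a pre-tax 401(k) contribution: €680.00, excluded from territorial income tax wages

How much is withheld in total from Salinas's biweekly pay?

Territorial Income Tax: taxable = €2,960.00 − €680.00 = €2,280.00
  €48.00 + 17% × (€2,280.00 − €400.00) = €48.00 + 17% × €1,880.00 = €367.60
Pension Levy: 4.24% × €2,960.00 = €125.50
Total: €367.60 + €125.50 = €493.10

€493.10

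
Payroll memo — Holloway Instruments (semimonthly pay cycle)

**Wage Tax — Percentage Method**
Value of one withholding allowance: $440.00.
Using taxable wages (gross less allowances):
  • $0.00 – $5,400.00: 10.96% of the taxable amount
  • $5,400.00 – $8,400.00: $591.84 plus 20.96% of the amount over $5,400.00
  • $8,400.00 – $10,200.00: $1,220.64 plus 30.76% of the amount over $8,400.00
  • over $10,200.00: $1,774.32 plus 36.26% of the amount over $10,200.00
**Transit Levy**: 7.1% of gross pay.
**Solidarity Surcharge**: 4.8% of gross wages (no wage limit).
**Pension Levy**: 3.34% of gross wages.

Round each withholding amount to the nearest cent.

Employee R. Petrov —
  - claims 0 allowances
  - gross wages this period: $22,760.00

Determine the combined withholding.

$9,797.20

Wage Tax: taxable = $22,760.00
  $1,774.32 + 36.26% × ($22,760.00 − $10,200.00) = $1,774.32 + 36.26% × $12,560.00 = $6,328.58
Transit Levy: 7.1% × $22,760.00 = $1,615.96
Solidarity Surcharge: 4.8% × $22,760.00 = $1,092.48
Pension Levy: 3.34% × $22,760.00 = $760.18
Total: $6,328.58 + $1,615.96 + $1,092.48 + $760.18 = $9,797.20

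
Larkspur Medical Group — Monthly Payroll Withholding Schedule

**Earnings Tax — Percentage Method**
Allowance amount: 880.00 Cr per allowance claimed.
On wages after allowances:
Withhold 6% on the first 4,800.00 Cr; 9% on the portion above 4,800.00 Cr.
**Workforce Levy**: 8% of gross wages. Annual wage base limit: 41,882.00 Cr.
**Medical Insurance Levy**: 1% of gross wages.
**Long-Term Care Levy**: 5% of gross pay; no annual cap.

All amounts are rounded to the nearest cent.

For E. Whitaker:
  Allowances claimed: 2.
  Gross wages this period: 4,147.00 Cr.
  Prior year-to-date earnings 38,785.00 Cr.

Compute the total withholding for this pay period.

639.80 Cr

Earnings Tax: taxable = 4,147.00 Cr − 2×880.00 Cr = 2,387.00 Cr
  6% × 2,387.00 Cr = 143.22 Cr
Workforce Levy: cap 41,882.00 Cr − YTD 38,785.00 Cr = 3,097.00 Cr subject; 8% × 3,097.00 Cr = 247.76 Cr
Medical Insurance Levy: 1% × 4,147.00 Cr = 41.47 Cr
Long-Term Care Levy: 5% × 4,147.00 Cr = 207.35 Cr
Total: 143.22 Cr + 247.76 Cr + 41.47 Cr + 207.35 Cr = 639.80 Cr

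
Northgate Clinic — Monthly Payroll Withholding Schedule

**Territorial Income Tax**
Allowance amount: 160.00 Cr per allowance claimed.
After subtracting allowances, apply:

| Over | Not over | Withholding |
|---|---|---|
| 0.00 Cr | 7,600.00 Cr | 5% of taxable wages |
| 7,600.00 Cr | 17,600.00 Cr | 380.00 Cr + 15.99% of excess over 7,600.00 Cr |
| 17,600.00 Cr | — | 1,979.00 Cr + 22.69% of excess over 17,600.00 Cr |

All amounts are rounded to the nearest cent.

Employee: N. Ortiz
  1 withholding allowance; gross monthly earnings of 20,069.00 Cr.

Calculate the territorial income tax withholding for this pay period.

Territorial Income Tax: taxable = 20,069.00 Cr − 1×160.00 Cr = 19,909.00 Cr
  1,979.00 Cr + 22.69% × (19,909.00 Cr − 17,600.00 Cr) = 1,979.00 Cr + 22.69% × 2,309.00 Cr = 2,502.91 Cr

2,502.91 Cr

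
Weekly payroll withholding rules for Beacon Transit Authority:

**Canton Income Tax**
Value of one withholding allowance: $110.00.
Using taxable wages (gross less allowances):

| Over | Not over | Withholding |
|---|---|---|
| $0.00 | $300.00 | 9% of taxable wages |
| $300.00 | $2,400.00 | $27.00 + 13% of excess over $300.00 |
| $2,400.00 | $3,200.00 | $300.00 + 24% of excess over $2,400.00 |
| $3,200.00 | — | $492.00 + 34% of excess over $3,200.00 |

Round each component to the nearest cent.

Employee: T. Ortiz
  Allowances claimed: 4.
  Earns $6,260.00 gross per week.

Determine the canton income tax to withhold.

$1,382.80

Canton Income Tax: taxable = $6,260.00 − 4×$110.00 = $5,820.00
  $492.00 + 34% × ($5,820.00 − $3,200.00) = $492.00 + 34% × $2,620.00 = $1,382.80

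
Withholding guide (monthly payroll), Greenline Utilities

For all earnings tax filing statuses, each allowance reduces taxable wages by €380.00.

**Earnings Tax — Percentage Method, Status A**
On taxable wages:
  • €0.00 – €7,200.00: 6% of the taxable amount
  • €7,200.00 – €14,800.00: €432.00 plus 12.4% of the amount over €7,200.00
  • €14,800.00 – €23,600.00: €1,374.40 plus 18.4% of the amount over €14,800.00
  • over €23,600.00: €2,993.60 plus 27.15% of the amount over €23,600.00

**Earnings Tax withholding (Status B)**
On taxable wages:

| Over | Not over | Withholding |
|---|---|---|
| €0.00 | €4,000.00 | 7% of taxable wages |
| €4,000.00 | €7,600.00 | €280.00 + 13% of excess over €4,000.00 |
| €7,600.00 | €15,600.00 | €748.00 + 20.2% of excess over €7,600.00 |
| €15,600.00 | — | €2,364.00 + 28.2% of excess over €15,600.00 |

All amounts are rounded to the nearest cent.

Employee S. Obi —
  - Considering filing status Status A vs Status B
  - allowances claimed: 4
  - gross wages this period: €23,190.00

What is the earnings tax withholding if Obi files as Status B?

€4,075.74

Earnings Tax (Status B): taxable = €23,190.00 − 4×€380.00 = €21,670.00
  €2,364.00 + 28.2% × (€21,670.00 − €15,600.00) = €2,364.00 + 28.2% × €6,070.00 = €4,075.74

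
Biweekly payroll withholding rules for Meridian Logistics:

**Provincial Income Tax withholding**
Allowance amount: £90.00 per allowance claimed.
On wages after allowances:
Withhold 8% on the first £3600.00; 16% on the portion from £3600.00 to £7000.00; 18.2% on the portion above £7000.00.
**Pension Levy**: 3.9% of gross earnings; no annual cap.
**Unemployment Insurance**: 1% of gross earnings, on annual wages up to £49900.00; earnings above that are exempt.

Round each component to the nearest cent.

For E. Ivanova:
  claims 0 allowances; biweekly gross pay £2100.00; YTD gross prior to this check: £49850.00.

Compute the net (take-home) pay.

£1849.60

Provincial Income Tax: taxable = £2100.00
  8% × £2100.00 = £168.00
Pension Levy: 3.9% × £2100.00 = £81.90
Unemployment Insurance: cap £49900.00 − YTD £49850.00 = £50.00 subject; 1% × £50.00 = £0.50
Total withheld: £168.00 + £81.90 + £0.50 = £250.40
Net pay: £2100.00 − £250.40 = £1849.60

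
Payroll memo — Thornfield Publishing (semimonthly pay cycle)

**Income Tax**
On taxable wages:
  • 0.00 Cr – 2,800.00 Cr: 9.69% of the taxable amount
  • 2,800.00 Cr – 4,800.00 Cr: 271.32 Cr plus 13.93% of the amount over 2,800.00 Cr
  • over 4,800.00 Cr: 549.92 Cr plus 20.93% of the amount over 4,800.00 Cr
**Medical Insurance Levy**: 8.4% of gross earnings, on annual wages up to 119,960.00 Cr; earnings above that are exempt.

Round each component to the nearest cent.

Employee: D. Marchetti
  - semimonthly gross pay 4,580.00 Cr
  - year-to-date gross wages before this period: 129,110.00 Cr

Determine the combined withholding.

519.27 Cr

Income Tax: taxable = 4,580.00 Cr
  271.32 Cr + 13.93% × (4,580.00 Cr − 2,800.00 Cr) = 271.32 Cr + 13.93% × 1,780.00 Cr = 519.27 Cr
Medical Insurance Levy: YTD 129,110.00 Cr ≥ cap 119,960.00 Cr → 0.00 Cr
Total: 519.27 Cr + 0.00 Cr = 519.27 Cr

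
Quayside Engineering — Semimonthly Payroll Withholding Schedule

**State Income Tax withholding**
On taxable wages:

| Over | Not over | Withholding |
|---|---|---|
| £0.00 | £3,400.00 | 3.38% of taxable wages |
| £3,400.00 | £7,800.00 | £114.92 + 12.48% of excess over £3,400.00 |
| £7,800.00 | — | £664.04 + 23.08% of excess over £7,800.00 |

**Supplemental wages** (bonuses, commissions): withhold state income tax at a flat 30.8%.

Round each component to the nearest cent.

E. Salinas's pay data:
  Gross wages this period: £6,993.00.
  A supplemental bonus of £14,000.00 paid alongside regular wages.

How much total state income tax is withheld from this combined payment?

State Income Tax: taxable = £6,993.00
  £114.92 + 12.48% × (£6,993.00 − £3,400.00) = £114.92 + 12.48% × £3,593.00 = £563.33
Supplemental (30.8% flat on bonus): 30.8% × £14,000.00 = £4,312.00
Total state income tax: £563.33 + £4,312.00 = £4,875.33

£4,875.33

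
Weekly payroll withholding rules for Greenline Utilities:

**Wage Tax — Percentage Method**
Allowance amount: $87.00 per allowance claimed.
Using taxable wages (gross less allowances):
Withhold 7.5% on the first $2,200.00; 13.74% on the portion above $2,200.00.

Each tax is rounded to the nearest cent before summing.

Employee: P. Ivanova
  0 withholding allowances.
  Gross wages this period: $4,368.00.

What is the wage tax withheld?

Wage Tax: taxable = $4,368.00
  $165.00 + 13.74% × ($4,368.00 − $2,200.00) = $165.00 + 13.74% × $2,168.00 = $462.88

$462.88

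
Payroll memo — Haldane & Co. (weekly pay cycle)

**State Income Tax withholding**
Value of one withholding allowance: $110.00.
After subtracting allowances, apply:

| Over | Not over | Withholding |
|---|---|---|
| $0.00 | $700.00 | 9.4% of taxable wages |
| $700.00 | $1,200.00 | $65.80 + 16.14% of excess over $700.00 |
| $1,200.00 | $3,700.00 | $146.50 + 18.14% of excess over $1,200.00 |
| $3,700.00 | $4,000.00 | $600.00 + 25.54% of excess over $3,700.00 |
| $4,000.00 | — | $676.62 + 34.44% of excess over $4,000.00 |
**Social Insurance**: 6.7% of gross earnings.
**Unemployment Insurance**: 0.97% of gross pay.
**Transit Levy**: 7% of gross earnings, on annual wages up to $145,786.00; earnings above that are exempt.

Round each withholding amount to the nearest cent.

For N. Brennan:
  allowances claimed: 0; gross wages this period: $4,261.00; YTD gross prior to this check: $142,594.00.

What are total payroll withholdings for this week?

State Income Tax: taxable = $4,261.00
  $676.62 + 34.44% × ($4,261.00 − $4,000.00) = $676.62 + 34.44% × $261.00 = $766.51
Social Insurance: 6.7% × $4,261.00 = $285.49
Unemployment Insurance: 0.97% × $4,261.00 = $41.33
Transit Levy: cap $145,786.00 − YTD $142,594.00 = $3,192.00 subject; 7% × $3,192.00 = $223.44
Total: $766.51 + $285.49 + $41.33 + $223.44 = $1,316.77

$1,316.77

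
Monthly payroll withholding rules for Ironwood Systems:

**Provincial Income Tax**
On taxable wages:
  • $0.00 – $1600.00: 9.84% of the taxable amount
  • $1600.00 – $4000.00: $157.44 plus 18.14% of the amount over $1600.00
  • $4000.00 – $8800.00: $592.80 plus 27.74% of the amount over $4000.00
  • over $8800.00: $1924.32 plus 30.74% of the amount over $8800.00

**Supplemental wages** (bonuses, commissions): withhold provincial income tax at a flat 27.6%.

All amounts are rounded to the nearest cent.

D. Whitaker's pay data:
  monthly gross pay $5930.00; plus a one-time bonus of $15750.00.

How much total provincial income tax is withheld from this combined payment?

Provincial Income Tax: taxable = $5930.00
  $592.80 + 27.74% × ($5930.00 − $4000.00) = $592.80 + 27.74% × $1930.00 = $1128.18
Supplemental (27.6% flat on bonus): 27.6% × $15750.00 = $4347.00
Total provincial income tax: $1128.18 + $4347.00 = $5475.18

$5475.18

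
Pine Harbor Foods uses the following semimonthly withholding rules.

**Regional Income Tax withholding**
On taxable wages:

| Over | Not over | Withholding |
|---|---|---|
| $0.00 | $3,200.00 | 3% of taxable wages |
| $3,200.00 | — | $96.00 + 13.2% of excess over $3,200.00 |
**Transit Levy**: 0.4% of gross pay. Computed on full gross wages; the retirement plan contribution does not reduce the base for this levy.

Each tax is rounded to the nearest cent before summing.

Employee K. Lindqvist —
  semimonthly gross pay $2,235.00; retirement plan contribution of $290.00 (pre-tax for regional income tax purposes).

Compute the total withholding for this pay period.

$67.29

Regional Income Tax: taxable = $2,235.00 − $290.00 = $1,945.00
  3% × $1,945.00 = $58.35
Transit Levy: 0.4% × $2,235.00 = $8.94
Total: $58.35 + $8.94 = $67.29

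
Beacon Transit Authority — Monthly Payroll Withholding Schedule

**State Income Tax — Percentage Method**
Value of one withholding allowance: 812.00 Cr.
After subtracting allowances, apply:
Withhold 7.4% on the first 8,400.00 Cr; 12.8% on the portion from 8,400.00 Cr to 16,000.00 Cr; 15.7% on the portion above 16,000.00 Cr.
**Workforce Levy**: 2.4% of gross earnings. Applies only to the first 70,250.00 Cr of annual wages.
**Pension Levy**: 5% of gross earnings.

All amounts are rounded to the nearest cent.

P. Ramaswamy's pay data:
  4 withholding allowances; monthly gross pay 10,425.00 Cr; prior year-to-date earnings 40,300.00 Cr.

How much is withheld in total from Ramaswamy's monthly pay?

1,302.55 Cr

State Income Tax: taxable = 10,425.00 Cr − 4×812.00 Cr = 7,177.00 Cr
  7.4% × 7,177.00 Cr = 531.10 Cr
Workforce Levy: 2.4% × 10,425.00 Cr = 250.20 Cr
Pension Levy: 5% × 10,425.00 Cr = 521.25 Cr
Total: 531.10 Cr + 250.20 Cr + 521.25 Cr = 1,302.55 Cr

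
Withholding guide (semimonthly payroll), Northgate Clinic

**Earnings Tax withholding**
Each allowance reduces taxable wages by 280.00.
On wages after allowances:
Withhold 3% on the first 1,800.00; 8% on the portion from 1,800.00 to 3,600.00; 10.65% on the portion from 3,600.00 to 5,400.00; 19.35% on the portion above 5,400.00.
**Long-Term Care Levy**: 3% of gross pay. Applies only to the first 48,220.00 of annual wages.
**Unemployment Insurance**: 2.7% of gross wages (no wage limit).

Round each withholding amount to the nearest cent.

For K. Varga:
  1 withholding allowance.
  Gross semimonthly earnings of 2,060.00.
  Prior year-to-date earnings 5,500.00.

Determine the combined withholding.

170.82

Earnings Tax: taxable = 2,060.00 − 1×280.00 = 1,780.00
  3% × 1,780.00 = 53.40
Long-Term Care Levy: 3% × 2,060.00 = 61.80
Unemployment Insurance: 2.7% × 2,060.00 = 55.62
Total: 53.40 + 61.80 + 55.62 = 170.82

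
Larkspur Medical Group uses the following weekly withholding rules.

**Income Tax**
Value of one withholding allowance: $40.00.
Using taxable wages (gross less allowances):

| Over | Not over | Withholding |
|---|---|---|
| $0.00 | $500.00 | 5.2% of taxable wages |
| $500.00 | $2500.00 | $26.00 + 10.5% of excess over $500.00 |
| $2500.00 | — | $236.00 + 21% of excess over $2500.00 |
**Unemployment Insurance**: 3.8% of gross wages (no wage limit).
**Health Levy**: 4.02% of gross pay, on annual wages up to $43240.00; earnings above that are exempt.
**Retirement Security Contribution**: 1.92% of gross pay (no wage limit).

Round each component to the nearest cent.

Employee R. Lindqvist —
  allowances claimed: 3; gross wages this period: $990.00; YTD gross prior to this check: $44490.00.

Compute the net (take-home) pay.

Income Tax: taxable = $990.00 − 3×$40.00 = $870.00
  $26.00 + 10.5% × ($870.00 − $500.00) = $26.00 + 10.5% × $370.00 = $64.85
Unemployment Insurance: 3.8% × $990.00 = $37.62
Health Levy: YTD $44490.00 ≥ cap $43240.00 → $0.00
Retirement Security Contribution: 1.92% × $990.00 = $19.01
Total withheld: $64.85 + $37.62 + $0.00 + $19.01 = $121.48
Net pay: $990.00 − $121.48 = $868.52

$868.52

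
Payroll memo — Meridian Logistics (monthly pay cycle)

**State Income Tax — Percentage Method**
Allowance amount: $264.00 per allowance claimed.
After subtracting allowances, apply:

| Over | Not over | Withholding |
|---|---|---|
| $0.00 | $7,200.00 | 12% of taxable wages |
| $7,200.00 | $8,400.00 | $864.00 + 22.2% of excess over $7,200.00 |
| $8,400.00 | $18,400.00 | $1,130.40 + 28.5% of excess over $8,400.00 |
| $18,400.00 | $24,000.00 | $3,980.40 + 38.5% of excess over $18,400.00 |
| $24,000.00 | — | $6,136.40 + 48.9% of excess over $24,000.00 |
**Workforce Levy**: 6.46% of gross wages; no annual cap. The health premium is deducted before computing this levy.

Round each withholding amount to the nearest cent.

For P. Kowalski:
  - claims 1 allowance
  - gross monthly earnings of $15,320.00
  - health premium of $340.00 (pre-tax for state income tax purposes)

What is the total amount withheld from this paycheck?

State Income Tax: taxable = $15,320.00 − $340.00 − 1×$264.00 = $14,716.00
  $1,130.40 + 28.5% × ($14,716.00 − $8,400.00) = $1,130.40 + 28.5% × $6,316.00 = $2,930.46
Workforce Levy: 6.46% × $14,980.00 = $967.71
Total: $2,930.46 + $967.71 = $3,898.17

$3,898.17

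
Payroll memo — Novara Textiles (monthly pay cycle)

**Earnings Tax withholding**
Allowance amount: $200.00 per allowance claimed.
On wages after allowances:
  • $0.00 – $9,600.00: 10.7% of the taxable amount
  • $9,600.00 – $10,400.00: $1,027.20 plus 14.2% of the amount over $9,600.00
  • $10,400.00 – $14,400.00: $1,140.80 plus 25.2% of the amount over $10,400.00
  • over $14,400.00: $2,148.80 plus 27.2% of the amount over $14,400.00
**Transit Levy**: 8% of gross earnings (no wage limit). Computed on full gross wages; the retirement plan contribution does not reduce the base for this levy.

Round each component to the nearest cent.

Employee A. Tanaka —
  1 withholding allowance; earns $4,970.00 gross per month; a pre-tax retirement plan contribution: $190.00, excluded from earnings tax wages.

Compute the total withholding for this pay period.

$887.66

Earnings Tax: taxable = $4,970.00 − $190.00 − 1×$200.00 = $4,580.00
  10.7% × $4,580.00 = $490.06
Transit Levy: 8% × $4,970.00 = $397.60
Total: $490.06 + $397.60 = $887.66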